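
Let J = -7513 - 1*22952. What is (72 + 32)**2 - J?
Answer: 41281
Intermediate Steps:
J = -30465 (J = -7513 - 22952 = -30465)
(72 + 32)**2 - J = (72 + 32)**2 - 1*(-30465) = 104**2 + 30465 = 10816 + 30465 = 41281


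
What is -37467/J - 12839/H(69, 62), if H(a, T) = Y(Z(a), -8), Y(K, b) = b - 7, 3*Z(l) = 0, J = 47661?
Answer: 203785858/238305 ≈ 855.15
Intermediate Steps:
Z(l) = 0 (Z(l) = (1/3)*0 = 0)
Y(K, b) = -7 + b
H(a, T) = -15 (H(a, T) = -7 - 8 = -15)
-37467/J - 12839/H(69, 62) = -37467/47661 - 12839/(-15) = -37467*1/47661 - 12839*(-1/15) = -12489/15887 + 12839/15 = 203785858/238305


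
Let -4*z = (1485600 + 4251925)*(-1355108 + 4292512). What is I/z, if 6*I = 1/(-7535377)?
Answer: 1/190495410587877274050 ≈ 5.2495e-21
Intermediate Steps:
I = -1/45212262 (I = (1/6)/(-7535377) = (1/6)*(-1/7535377) = -1/45212262 ≈ -2.2118e-8)
z = -4213357221275 (z = -(1485600 + 4251925)*(-1355108 + 4292512)/4 = -5737525*2937404/4 = -1/4*16853428885100 = -4213357221275)
I/z = -1/45212262/(-4213357221275) = -1/45212262*(-1/4213357221275) = 1/190495410587877274050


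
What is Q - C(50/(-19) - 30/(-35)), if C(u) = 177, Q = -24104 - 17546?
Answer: -41827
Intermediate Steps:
Q = -41650
Q - C(50/(-19) - 30/(-35)) = -41650 - 1*177 = -41650 - 177 = -41827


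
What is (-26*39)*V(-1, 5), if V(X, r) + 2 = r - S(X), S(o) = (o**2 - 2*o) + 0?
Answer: 0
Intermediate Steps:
S(o) = o**2 - 2*o
V(X, r) = -2 + r - X*(-2 + X) (V(X, r) = -2 + (r - X*(-2 + X)) = -2 + r - X*(-2 + X))
(-26*39)*V(-1, 5) = (-26*39)*(-2 + 5 - 1*(-1)*(-2 - 1)) = -1014*(-2 + 5 - 1*(-1)*(-3)) = -1014*(-2 + 5 - 3) = -1014*0 = 0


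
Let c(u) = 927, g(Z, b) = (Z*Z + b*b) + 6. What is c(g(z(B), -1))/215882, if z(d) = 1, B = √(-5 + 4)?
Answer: 927/215882 ≈ 0.0042940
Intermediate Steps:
B = I (B = √(-1) = I ≈ 1.0*I)
g(Z, b) = 6 + Z² + b² (g(Z, b) = (Z² + b²) + 6 = 6 + Z² + b²)
c(g(z(B), -1))/215882 = 927/215882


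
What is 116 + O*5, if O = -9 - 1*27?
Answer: -64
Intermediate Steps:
O = -36 (O = -9 - 27 = -36)
116 + O*5 = 116 - 36*5 = 116 - 180 = -64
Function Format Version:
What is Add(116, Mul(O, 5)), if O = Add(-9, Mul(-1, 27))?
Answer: -64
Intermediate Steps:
O = -36 (O = Add(-9, -27) = -36)
Add(116, Mul(O, 5)) = Add(116, Mul(-36, 5)) = Add(116, -180) = -64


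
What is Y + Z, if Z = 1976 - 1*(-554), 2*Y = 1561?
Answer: 6621/2 ≈ 3310.5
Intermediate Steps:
Y = 1561/2 (Y = (1/2)*1561 = 1561/2 ≈ 780.50)
Z = 2530 (Z = 1976 + 554 = 2530)
Y + Z = 1561/2 + 2530 = 6621/2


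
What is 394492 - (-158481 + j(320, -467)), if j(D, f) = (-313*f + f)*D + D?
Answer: -46072627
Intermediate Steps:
j(D, f) = D - 312*D*f (j(D, f) = (-312*f)*D + D = -312*D*f + D = D - 312*D*f)
394492 - (-158481 + j(320, -467)) = 394492 - (-158481 + 320*(1 - 312*(-467))) = 394492 - (-158481 + 320*(1 + 145704)) = 394492 - (-158481 + 320*145705) = 394492 - (-158481 + 46625600) = 394492 - 1*46467119 = 394492 - 46467119 = -46072627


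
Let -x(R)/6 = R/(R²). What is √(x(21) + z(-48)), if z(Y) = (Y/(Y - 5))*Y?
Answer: I*√6022814/371 ≈ 6.6149*I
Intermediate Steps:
z(Y) = Y²/(-5 + Y) (z(Y) = (Y/(-5 + Y))*Y = Y²/(-5 + Y))
x(R) = -6/R (x(R) = -6*R/(R²) = -6*R/R² = -6/R)
√(x(21) + z(-48)) = √(-6/21 + (-48)²/(-5 - 48)) = √(-6*1/21 + 2304/(-53)) = √(-2/7 + 2304*(-1/53)) = √(-2/7 - 2304/53) = √(-16234/371) = I*√6022814/371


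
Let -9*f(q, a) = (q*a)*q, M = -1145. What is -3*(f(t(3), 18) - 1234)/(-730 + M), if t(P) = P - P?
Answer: -1234/625 ≈ -1.9744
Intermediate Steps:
t(P) = 0
f(q, a) = -a*q²/9 (f(q, a) = -q*a*q/9 = -a*q*q/9 = -a*q²/9)
-3*(f(t(3), 18) - 1234)/(-730 + M) = -3*(-⅑*18*0² - 1234)/(-730 - 1145) = -3*(-⅑*18*0 - 1234)/(-1875) = -3*(0 - 1234)*(-1)/1875 = -(-3702)*(-1)/1875 = -3*1234/1875 = -1234/625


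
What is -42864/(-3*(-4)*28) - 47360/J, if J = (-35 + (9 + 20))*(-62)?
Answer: -165929/651 ≈ -254.88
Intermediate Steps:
J = 372 (J = (-35 + 29)*(-62) = -6*(-62) = 372)
-42864/(-3*(-4)*28) - 47360/J = -42864/(-3*(-4)*28) - 47360/372 = -42864/(12*28) - 47360*1/372 = -42864/336 - 11840/93 = -42864*1/336 - 11840/93 = -893/7 - 11840/93 = -165929/651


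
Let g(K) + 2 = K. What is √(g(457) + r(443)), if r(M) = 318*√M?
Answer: √(455 + 318*√443) ≈ 84.547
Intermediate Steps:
g(K) = -2 + K
√(g(457) + r(443)) = √((-2 + 457) + 318*√443) = √(455 + 318*√443)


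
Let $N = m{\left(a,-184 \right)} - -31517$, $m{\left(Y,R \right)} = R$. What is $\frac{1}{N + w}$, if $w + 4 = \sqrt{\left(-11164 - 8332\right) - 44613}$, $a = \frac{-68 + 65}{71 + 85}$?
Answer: $\frac{31329}{981570350} - \frac{i \sqrt{64109}}{981570350} \approx 3.1917 \cdot 10^{-5} - 2.5795 \cdot 10^{-7} i$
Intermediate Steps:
$a = - \frac{1}{52}$ ($a = - \frac{3}{156} = \left(-3\right) \frac{1}{156} = - \frac{1}{52} \approx -0.019231$)
$w = -4 + i \sqrt{64109}$ ($w = -4 + \sqrt{\left(-11164 - 8332\right) - 44613} = -4 + \sqrt{-19496 - 44613} = -4 + \sqrt{-64109} = -4 + i \sqrt{64109} \approx -4.0 + 253.2 i$)
$N = 31333$ ($N = -184 - -31517 = -184 + 31517 = 31333$)
$\frac{1}{N + w} = \frac{1}{31333 - \left(4 - i \sqrt{64109}\right)} = \frac{1}{31329 + i \sqrt{64109}}$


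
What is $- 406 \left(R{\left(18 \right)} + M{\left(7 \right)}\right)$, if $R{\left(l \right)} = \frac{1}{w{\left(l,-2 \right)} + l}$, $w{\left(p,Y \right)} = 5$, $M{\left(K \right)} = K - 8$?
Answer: $\frac{8932}{23} \approx 388.35$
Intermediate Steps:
$M{\left(K \right)} = -8 + K$ ($M{\left(K \right)} = K - 8 = -8 + K$)
$R{\left(l \right)} = \frac{1}{5 + l}$
$- 406 \left(R{\left(18 \right)} + M{\left(7 \right)}\right) = - 406 \left(\frac{1}{5 + 18} + \left(-8 + 7\right)\right) = - 406 \left(\frac{1}{23} - 1\right) = \left(-406\right) \left(- \frac{22}{23}\right) = \frac{8932}{23}$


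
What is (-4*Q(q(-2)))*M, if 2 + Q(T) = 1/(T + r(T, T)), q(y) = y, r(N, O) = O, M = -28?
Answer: -252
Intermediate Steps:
Q(T) = -2 + 1/(2*T) (Q(T) = -2 + 1/(T + T) = -2 + 1/(2*T))
(-4*Q(q(-2)))*M = -4*(-2 + (½)/(-2))*(-28) = -4*(-2 + (½)*(-½))*(-28) = -4*(-2 - ¼)*(-28) = -4*(-9/4)*(-28) = 9*(-28) = -252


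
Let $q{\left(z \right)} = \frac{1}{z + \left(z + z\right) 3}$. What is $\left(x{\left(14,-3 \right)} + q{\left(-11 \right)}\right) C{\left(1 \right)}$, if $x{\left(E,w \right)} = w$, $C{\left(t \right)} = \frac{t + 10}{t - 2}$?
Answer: $\frac{232}{7} \approx 33.143$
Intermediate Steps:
$C{\left(t \right)} = \frac{10 + t}{-2 + t}$
$q{\left(z \right)} = \frac{1}{7 z}$ ($q{\left(z \right)} = \frac{1}{z + 2 z 3} = \frac{1}{z + 6 z} = \frac{1}{7 z}$)
$\left(x{\left(14,-3 \right)} + q{\left(-11 \right)}\right) C{\left(1 \right)} = \left(-3 + \frac{1}{7 \left(-11\right)}\right) \frac{10 + 1}{-2 + 1} = \left(-3 + \frac{1}{7} \left(- \frac{1}{11}\right)\right) \frac{1}{-1} \cdot 11 = \left(-3 - \frac{1}{77}\right) \left(\left(-1\right) 11\right) = \left(- \frac{232}{77}\right) \left(-11\right) = \frac{232}{7}$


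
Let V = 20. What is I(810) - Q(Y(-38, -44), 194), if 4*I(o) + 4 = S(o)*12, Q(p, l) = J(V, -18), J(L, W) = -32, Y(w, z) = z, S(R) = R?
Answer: 2461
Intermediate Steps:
Q(p, l) = -32
I(o) = -1 + 3*o (I(o) = -1 + (o*12)/4 = -1 + (12*o)/4 = -1 + 3*o)
I(810) - Q(Y(-38, -44), 194) = (-1 + 3*810) - 1*(-32) = (-1 + 2430) + 32 = 2429 + 32 = 2461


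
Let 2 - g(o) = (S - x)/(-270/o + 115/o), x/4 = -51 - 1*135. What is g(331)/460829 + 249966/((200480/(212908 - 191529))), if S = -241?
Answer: 38171556171889887/1431998467760 ≈ 26656.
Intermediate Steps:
x = -744 (x = 4*(-51 - 1*135) = 4*(-51 - 135) = 4*(-186) = -744)
g(o) = 2 + 503*o/155 (g(o) = 2 - (-241 - 1*(-744))/(-270/o + 115/o) = 2 - (-241 + 744)/((-155/o)) = 2 - 503*(-o/155) = 2 - (-503)*o/155 = 2 + 503*o/155)
g(331)/460829 + 249966/((200480/(212908 - 191529))) = (2 + (503/155)*331)/460829 + 249966/((200480/(212908 - 191529))) = (2 + 166493/155)*(1/460829) + 249966/((200480/21379)) = (166803/155)*(1/460829) + 249966/((200480*(1/21379))) = 166803/71428495 + 249966/(200480/21379) = 166803/71428495 + 249966*(21379/200480) = 166803/71428495 + 2672011557/100240 = 38171556171889887/1431998467760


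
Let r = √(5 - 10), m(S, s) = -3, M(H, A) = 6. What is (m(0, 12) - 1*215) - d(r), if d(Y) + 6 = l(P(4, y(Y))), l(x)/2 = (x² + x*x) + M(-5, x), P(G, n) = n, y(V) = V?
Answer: -204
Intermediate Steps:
l(x) = 12 + 4*x² (l(x) = 2*((x² + x*x) + 6) = 2*((x² + x²) + 6) = 2*(2*x² + 6) = 2*(6 + 2*x²) = 12 + 4*x²)
r = I*√5 (r = √(-5) = I*√5 ≈ 2.2361*I)
d(Y) = 6 + 4*Y² (d(Y) = -6 + (12 + 4*Y²) = 6 + 4*Y²)
(m(0, 12) - 1*215) - d(r) = (-3 - 1*215) - (6 + 4*(I*√5)²) = (-3 - 215) - (6 + 4*(-5)) = -218 - (6 - 20) = -218 - 1*(-14) = -218 + 14 = -204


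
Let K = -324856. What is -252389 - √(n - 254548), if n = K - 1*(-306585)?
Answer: -252389 - I*√272819 ≈ -2.5239e+5 - 522.32*I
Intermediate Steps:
n = -18271 (n = -324856 - 1*(-306585) = -324856 + 306585 = -18271)
-252389 - √(n - 254548) = -252389 - √(-18271 - 254548) = -252389 - √(-272819) = -252389 - I*√272819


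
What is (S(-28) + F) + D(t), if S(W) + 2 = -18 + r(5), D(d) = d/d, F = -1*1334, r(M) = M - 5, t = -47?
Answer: -1353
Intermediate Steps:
r(M) = -5 + M
F = -1334
D(d) = 1
S(W) = -20 (S(W) = -2 + (-18 + (-5 + 5)) = -2 + (-18 + 0) = -2 - 18 = -20)
(S(-28) + F) + D(t) = (-20 - 1334) + 1 = -1354 + 1 = -1353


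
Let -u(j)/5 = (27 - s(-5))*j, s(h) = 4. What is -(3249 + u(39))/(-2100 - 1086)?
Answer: -206/531 ≈ -0.38795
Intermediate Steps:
u(j) = -115*j (u(j) = -5*(27 - 1*4)*j = -5*(27 - 4)*j = -115*j)
-(3249 + u(39))/(-2100 - 1086) = -(3249 - 115*39)/(-2100 - 1086) = -(3249 - 4485)/(-3186) = -(-1236)*(-1)/3186 = -1*206/531 = -206/531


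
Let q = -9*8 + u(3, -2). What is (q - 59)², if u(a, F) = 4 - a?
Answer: 16900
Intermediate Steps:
q = -71 (q = -9*8 + (4 - 1*3) = -72 + (4 - 3) = -72 + 1 = -71)
(q - 59)² = (-71 - 59)² = (-130)² = 16900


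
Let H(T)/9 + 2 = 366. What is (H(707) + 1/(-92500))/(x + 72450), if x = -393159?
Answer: -303029999/29665582500 ≈ -0.010215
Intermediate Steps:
H(T) = 3276 (H(T) = -18 + 9*366 = -18 + 3294 = 3276)
(H(707) + 1/(-92500))/(x + 72450) = (3276 + 1/(-92500))/(-393159 + 72450) = (3276 - 1/92500)/(-320709) = (303029999/92500)*(-1/320709) = -303029999/29665582500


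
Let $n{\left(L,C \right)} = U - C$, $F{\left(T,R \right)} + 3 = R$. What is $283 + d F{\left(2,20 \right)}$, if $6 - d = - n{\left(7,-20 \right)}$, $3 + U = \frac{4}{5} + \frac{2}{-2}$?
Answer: $\frac{3353}{5} \approx 670.6$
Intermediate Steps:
$U = - \frac{16}{5}$ ($U = -3 + \left(\frac{4}{5} + \frac{2}{-2}\right) = -3 + \left(4 \cdot \frac{1}{5} + 2 \left(- \frac{1}{2}\right)\right) = -3 + \left(\frac{4}{5} - 1\right) = -3 - \frac{1}{5} = - \frac{16}{5} \approx -3.2$)
$F{\left(T,R \right)} = -3 + R$
$n{\left(L,C \right)} = - \frac{16}{5} - C$
$d = \frac{114}{5}$ ($d = 6 - - (- \frac{16}{5} - -20) = 6 - - (- \frac{16}{5} + 20) = 6 - \left(-1\right) \frac{84}{5} = 6 - - \frac{84}{5} = 6 + \frac{84}{5} = \frac{114}{5} \approx 22.8$)
$283 + d F{\left(2,20 \right)} = 283 + \frac{114 \left(-3 + 20\right)}{5} = 283 + \frac{114}{5} \cdot 17 = 283 + \frac{1938}{5} = \frac{3353}{5}$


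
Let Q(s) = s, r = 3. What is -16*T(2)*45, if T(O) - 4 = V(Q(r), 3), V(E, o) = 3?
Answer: -5040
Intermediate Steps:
T(O) = 7 (T(O) = 4 + 3 = 7)
-16*T(2)*45 = -16*7*45 = -112*45 = -5040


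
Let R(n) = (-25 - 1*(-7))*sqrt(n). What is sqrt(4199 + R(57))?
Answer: sqrt(4199 - 18*sqrt(57)) ≈ 63.742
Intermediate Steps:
R(n) = -18*sqrt(n) (R(n) = (-25 + 7)*sqrt(n) = -18*sqrt(n))
sqrt(4199 + R(57)) = sqrt(4199 - 18*sqrt(57))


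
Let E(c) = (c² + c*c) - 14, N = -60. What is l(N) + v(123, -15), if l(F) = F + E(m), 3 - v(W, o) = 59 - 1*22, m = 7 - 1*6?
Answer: -106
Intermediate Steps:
m = 1 (m = 7 - 6 = 1)
E(c) = -14 + 2*c² (E(c) = (c² + c²) - 14 = 2*c² - 14 = -14 + 2*c²)
v(W, o) = -34 (v(W, o) = 3 - (59 - 1*22) = 3 - (59 - 22) = 3 - 1*37 = 3 - 37 = -34)
l(F) = -12 + F (l(F) = F + (-14 + 2*1²) = F + (-14 + 2*1) = F + (-14 + 2) = F - 12 = -12 + F)
l(N) + v(123, -15) = (-12 - 60) - 34 = -72 - 34 = -106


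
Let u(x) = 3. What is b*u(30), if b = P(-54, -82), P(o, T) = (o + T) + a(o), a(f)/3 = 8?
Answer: -336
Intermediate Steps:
a(f) = 24 (a(f) = 3*8 = 24)
P(o, T) = 24 + T + o (P(o, T) = (o + T) + 24 = (T + o) + 24 = 24 + T + o)
b = -112 (b = 24 - 82 - 54 = -112)
b*u(30) = -112*3 = -336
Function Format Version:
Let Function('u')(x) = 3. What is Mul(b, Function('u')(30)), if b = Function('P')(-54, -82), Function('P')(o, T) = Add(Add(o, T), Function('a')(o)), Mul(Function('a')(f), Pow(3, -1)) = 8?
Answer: -336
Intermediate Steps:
Function('a')(f) = 24 (Function('a')(f) = Mul(3, 8) = 24)
Function('P')(o, T) = Add(24, T, o) (Function('P')(o, T) = Add(Add(o, T), 24) = Add(Add(T, o), 24) = Add(24, T, o))
b = -112 (b = Add(24, -82, -54) = -112)
Mul(b, Function('u')(30)) = Mul(-112, 3) = -336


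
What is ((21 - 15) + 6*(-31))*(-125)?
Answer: 22500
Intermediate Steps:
((21 - 15) + 6*(-31))*(-125) = (6 - 186)*(-125) = -180*(-125) = 22500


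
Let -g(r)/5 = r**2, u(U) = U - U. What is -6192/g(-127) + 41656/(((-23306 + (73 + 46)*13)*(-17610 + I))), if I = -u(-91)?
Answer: 47519701564/618024554271 ≈ 0.076890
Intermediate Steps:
u(U) = 0
I = 0 (I = -1*0 = 0)
g(r) = -5*r**2
-6192/g(-127) + 41656/(((-23306 + (73 + 46)*13)*(-17610 + I))) = -6192/((-5*(-127)**2)) + 41656/(((-23306 + (73 + 46)*13)*(-17610 + 0))) = -6192/((-5*16129)) + 41656/(((-23306 + 119*13)*(-17610))) = -6192/(-80645) + 41656/(((-23306 + 1547)*(-17610))) = -6192*(-1/80645) + 41656/((-21759*(-17610))) = 6192/80645 + 41656/383175990 = 6192/80645 + 41656*(1/383175990) = 6192/80645 + 20828/191587995 = 47519701564/618024554271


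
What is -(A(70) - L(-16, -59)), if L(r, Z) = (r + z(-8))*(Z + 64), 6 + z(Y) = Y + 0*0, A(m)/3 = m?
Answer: -360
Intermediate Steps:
A(m) = 3*m
z(Y) = -6 + Y (z(Y) = -6 + (Y + 0*0) = -6 + (Y + 0) = -6 + Y)
L(r, Z) = (-14 + r)*(64 + Z) (L(r, Z) = (r + (-6 - 8))*(Z + 64) = (r - 14)*(64 + Z) = (-14 + r)*(64 + Z))
-(A(70) - L(-16, -59)) = -(3*70 - (-896 - 14*(-59) + 64*(-16) - 59*(-16))) = -(210 - (-896 + 826 - 1024 + 944)) = -(210 - 1*(-150)) = -(210 + 150) = -1*360 = -360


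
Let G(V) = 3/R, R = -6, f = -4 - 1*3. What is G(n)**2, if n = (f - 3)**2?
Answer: 1/4 ≈ 0.25000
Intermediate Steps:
f = -7 (f = -4 - 3 = -7)
n = 100 (n = (-7 - 3)**2 = (-10)**2 = 100)
G(V) = -1/2 (G(V) = 3/(-6) = 3*(-1/6) = -1/2)
G(n)**2 = (-1/2)**2 = 1/4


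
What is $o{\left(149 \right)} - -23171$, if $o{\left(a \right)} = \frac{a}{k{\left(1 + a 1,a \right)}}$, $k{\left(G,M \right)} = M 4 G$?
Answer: $\frac{13902601}{600} \approx 23171.0$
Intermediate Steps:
$k{\left(G,M \right)} = 4 G M$ ($k{\left(G,M \right)} = 4 M G = 4 G M$)
$o{\left(a \right)} = \frac{1}{4 \left(1 + a\right)}$ ($o{\left(a \right)} = \frac{a}{4 \left(1 + a 1\right) a} = \frac{a}{4 \left(1 + a\right) a} = \frac{a}{4 a \left(1 + a\right)} = a \frac{1}{4 a \left(1 + a\right)} = \frac{1}{4 \left(1 + a\right)}$)
$o{\left(149 \right)} - -23171 = \frac{1}{4 \left(1 + 149\right)} - -23171 = \frac{1}{4 \cdot 150} + 23171 = \frac{1}{4} \cdot \frac{1}{150} + 23171 = \frac{1}{600} + 23171 = \frac{13902601}{600}$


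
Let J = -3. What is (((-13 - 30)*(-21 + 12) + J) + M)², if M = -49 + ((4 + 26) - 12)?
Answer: 124609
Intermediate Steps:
M = -31 (M = -49 + (30 - 12) = -49 + 18 = -31)
(((-13 - 30)*(-21 + 12) + J) + M)² = (((-13 - 30)*(-21 + 12) - 3) - 31)² = ((-43*(-9) - 3) - 31)² = ((387 - 3) - 31)² = (384 - 31)² = 353² = 124609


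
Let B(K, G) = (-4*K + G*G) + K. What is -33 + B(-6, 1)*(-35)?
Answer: -698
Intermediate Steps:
B(K, G) = G**2 - 3*K (B(K, G) = (-4*K + G**2) + K = (G**2 - 4*K) + K = G**2 - 3*K)
-33 + B(-6, 1)*(-35) = -33 + (1**2 - 3*(-6))*(-35) = -33 + (1 + 18)*(-35) = -33 + 19*(-35) = -33 - 665 = -698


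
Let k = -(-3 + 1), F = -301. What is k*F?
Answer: -602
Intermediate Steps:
k = 2 (k = -1*(-2) = 2)
k*F = 2*(-301) = -602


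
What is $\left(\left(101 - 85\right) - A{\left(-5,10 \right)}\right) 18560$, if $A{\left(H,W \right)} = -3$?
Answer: $352640$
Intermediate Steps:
$\left(\left(101 - 85\right) - A{\left(-5,10 \right)}\right) 18560 = \left(\left(101 - 85\right) - -3\right) 18560 = \left(16 + 3\right) 18560 = 19 \cdot 18560 = 352640$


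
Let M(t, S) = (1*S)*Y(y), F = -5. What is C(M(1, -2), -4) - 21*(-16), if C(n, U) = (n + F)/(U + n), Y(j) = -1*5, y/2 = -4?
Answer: 2021/6 ≈ 336.83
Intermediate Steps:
y = -8 (y = 2*(-4) = -8)
Y(j) = -5
M(t, S) = -5*S (M(t, S) = (1*S)*(-5) = S*(-5) = -5*S)
C(n, U) = (-5 + n)/(U + n) (C(n, U) = (n - 5)/(U + n) = (-5 + n)/(U + n))
C(M(1, -2), -4) - 21*(-16) = (-5 - 5*(-2))/(-4 - 5*(-2)) - 21*(-16) = (-5 + 10)/(-4 + 10) + 336 = 5/6 + 336 = (⅙)*5 + 336 = ⅚ + 336 = 2021/6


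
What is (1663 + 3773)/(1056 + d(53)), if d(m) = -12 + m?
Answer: 5436/1097 ≈ 4.9553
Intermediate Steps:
(1663 + 3773)/(1056 + d(53)) = (1663 + 3773)/(1056 + (-12 + 53)) = 5436/(1056 + 41) = 5436/1097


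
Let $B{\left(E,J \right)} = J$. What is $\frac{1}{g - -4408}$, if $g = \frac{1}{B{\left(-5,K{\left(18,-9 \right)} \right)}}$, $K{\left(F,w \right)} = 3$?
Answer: $\frac{3}{13225} \approx 0.00022684$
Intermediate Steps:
$g = \frac{1}{3} \approx 0.33333$
$\frac{1}{g - -4408} = \frac{1}{\frac{1}{3} - -4408} = \frac{1}{\frac{1}{3} + 4408} = \frac{1}{\frac{13225}{3}} = \frac{3}{13225}$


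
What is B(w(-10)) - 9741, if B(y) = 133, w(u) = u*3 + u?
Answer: -9608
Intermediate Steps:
w(u) = 4*u (w(u) = 3*u + u = 4*u)
B(w(-10)) - 9741 = 133 - 9741 = -9608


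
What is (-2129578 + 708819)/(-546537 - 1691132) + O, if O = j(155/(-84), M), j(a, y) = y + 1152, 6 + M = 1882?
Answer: 44881341/14819 ≈ 3028.6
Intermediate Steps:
M = 1876 (M = -6 + 1882 = 1876)
j(a, y) = 1152 + y
O = 3028 (O = 1152 + 1876 = 3028)
(-2129578 + 708819)/(-546537 - 1691132) + O = (-2129578 + 708819)/(-546537 - 1691132) + 3028 = -1420759/(-2237669) + 3028 = -1420759*(-1/2237669) + 3028 = 9409/14819 + 3028 = 44881341/14819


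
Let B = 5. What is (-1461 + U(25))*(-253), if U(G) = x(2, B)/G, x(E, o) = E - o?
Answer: 9241584/25 ≈ 3.6966e+5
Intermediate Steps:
U(G) = -3/G (U(G) = (2 - 1*5)/G = (2 - 5)/G = -3/G)
(-1461 + U(25))*(-253) = (-1461 - 3/25)*(-253) = -36528/25*(-253) = 9241584/25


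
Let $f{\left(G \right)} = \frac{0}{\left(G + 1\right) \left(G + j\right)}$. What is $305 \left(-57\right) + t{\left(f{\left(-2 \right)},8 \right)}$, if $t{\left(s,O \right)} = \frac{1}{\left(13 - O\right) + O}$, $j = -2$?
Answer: $- \frac{226004}{13} \approx -17385.0$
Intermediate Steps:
$f{\left(G \right)} = 0$ ($f{\left(G \right)} = \frac{0}{\left(G + 1\right) \left(G - 2\right)} = \frac{0}{\left(1 + G\right) \left(-2 + G\right)} = 0 \frac{1}{\left(1 + G\right) \left(-2 + G\right)} = 0$)
$t{\left(s,O \right)} = \frac{1}{13}$
$305 \left(-57\right) + t{\left(f{\left(-2 \right)},8 \right)} = 305 \left(-57\right) + \frac{1}{13} = -17385 + \frac{1}{13} = - \frac{226004}{13}$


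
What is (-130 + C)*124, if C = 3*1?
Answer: -15748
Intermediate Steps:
C = 3
(-130 + C)*124 = (-130 + 3)*124 = -127*124 = -15748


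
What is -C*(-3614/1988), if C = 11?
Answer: 19877/994 ≈ 19.997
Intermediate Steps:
-C*(-3614/1988) = -11*(-3614/1988) = -11*(-3614*1/1988) = -11*(-1807)/994 = -1*(-19877/994) = 19877/994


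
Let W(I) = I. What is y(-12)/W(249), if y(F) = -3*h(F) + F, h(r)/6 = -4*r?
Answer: -292/83 ≈ -3.5181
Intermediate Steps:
h(r) = -24*r (h(r) = 6*(-4*r) = -24*r)
y(F) = 73*F (y(F) = -(-72)*F + F = 72*F + F = 73*F)
y(-12)/W(249) = (73*(-12))/249 = -876*1/249 = -292/83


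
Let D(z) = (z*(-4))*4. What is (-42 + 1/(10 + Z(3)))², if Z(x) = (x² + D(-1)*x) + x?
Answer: 8637721/4900 ≈ 1762.8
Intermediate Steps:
D(z) = -16*z (D(z) = -4*z*4 = -16*z)
Z(x) = x² + 17*x (Z(x) = (x² + (-16*(-1))*x) + x = (x² + 16*x) + x = x² + 17*x)
(-42 + 1/(10 + Z(3)))² = (-42 + 1/(10 + 3*(17 + 3)))² = (-42 + 1/(10 + 3*20))² = (-42 + 1/(10 + 60))² = (-42 + 1/70)² = (-2939/70)² = 8637721/4900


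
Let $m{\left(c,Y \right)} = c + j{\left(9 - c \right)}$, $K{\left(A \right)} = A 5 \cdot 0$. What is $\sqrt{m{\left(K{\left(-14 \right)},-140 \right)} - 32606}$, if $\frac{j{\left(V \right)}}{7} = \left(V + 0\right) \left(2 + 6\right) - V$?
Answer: $i \sqrt{32165} \approx 179.35 i$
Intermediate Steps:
$K{\left(A \right)} = 0$ ($K{\left(A \right)} = 5 A 0 = 0$)
$j{\left(V \right)} = 49 V$ ($j{\left(V \right)} = 7 \left(\left(V + 0\right) \left(2 + 6\right) - V\right) = 7 \left(V 8 - V\right) = 7 \left(8 V - V\right) = 7 \cdot 7 V = 49 V$)
$m{\left(c,Y \right)} = 441 - 48 c$ ($m{\left(c,Y \right)} = c + 49 \left(9 - c\right) = c - \left(-441 + 49 c\right) = 441 - 48 c$)
$\sqrt{m{\left(K{\left(-14 \right)},-140 \right)} - 32606} = \sqrt{\left(441 - 0\right) - 32606} = \sqrt{\left(441 + 0\right) - 32606} = \sqrt{441 - 32606} = \sqrt{-32165} = i \sqrt{32165}$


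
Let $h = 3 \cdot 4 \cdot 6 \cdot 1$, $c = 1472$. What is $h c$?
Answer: $105984$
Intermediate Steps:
$h = 72$ ($h = 3 \cdot 24 \cdot 1 = 72 \cdot 1 = 72$)
$h c = 72 \cdot 1472 = 105984$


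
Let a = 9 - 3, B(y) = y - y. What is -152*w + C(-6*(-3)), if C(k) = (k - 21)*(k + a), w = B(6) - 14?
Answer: 2056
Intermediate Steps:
B(y) = 0
a = 6
w = -14 (w = 0 - 14 = -14)
C(k) = (-21 + k)*(6 + k) (C(k) = (k - 21)*(k + 6) = (-21 + k)*(6 + k))
-152*w + C(-6*(-3)) = -152*(-14) + (-126 + (-6*(-3))² - (-90)*(-3)) = 2128 + (-126 + 18² - 15*18) = 2128 + (-126 + 324 - 270) = 2128 - 72 = 2056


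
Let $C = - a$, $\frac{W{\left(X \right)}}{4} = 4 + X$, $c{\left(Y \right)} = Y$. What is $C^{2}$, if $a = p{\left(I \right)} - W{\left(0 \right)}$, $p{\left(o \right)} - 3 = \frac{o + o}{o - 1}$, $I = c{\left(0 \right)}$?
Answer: $169$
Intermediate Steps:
$I = 0$
$W{\left(X \right)} = 16 + 4 X$ ($W{\left(X \right)} = 4 \left(4 + X\right) = 16 + 4 X$)
$p{\left(o \right)} = 3 + \frac{2 o}{-1 + o}$ ($p{\left(o \right)} = 3 + \frac{o + o}{o - 1} = 3 + \frac{2 o}{-1 + o}$)
$a = -13$ ($a = \frac{-3 + 5 \cdot 0}{-1 + 0} - \left(16 + 4 \cdot 0\right) = \frac{-3 + 0}{-1} - \left(16 + 0\right) = \left(-1\right) \left(-3\right) - 16 = 3 - 16 = -13$)
$C = 13$ ($C = \left(-1\right) \left(-13\right) = 13$)
$C^{2} = 13^{2} = 169$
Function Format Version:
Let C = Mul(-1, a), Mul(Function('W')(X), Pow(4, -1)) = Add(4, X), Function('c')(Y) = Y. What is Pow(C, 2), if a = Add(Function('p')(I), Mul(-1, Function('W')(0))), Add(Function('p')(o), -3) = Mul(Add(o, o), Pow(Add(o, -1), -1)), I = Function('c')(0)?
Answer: 169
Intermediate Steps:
I = 0
Function('W')(X) = Add(16, Mul(4, X)) (Function('W')(X) = Mul(4, Add(4, X)) = Add(16, Mul(4, X)))
Function('p')(o) = Add(3, Mul(2, o, Pow(Add(-1, o), -1))) (Function('p')(o) = Add(3, Mul(Add(o, o), Pow(Add(o, -1), -1))) = Add(3, Mul(Mul(2, o), Pow(Add(-1, o), -1))) = Add(3, Mul(2, o, Pow(Add(-1, o), -1))))
a = -13 (a = Add(Mul(Pow(Add(-1, 0), -1), Add(-3, Mul(5, 0))), Mul(-1, Add(16, Mul(4, 0)))) = Add(Mul(Pow(-1, -1), Add(-3, 0)), Mul(-1, Add(16, 0))) = Add(Mul(-1, -3), Mul(-1, 16)) = Add(3, -16) = -13)
C = 13 (C = Mul(-1, -13) = 13)
Pow(C, 2) = Pow(13, 2) = 169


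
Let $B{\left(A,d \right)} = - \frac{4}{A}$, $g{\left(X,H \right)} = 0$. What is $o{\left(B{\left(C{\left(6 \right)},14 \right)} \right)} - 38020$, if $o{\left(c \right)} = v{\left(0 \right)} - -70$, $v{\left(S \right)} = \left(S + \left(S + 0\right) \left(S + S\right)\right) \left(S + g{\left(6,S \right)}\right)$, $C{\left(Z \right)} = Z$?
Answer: $-37950$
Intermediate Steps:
$v{\left(S \right)} = S \left(S + 2 S^{2}\right)$ ($v{\left(S \right)} = \left(S + \left(S + 0\right) \left(S + S\right)\right) \left(S + 0\right) = \left(S + S 2 S\right) S = \left(S + 2 S^{2}\right) S = S \left(S + 2 S^{2}\right)$)
$o{\left(c \right)} = 70$ ($o{\left(c \right)} = 0^{2} \left(1 + 2 \cdot 0\right) - -70 = 0 \left(1 + 0\right) + 70 = 0 \cdot 1 + 70 = 0 + 70 = 70$)
$o{\left(B{\left(C{\left(6 \right)},14 \right)} \right)} - 38020 = 70 - 38020 = -37950$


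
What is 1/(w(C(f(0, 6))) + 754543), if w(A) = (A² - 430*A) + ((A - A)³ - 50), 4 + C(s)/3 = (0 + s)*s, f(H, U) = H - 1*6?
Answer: 1/722429 ≈ 1.3842e-6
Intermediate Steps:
f(H, U) = -6 + H (f(H, U) = H - 6 = -6 + H)
C(s) = -12 + 3*s² (C(s) = -12 + 3*((0 + s)*s) = -12 + 3*(s*s) = -12 + 3*s²)
w(A) = -50 + A² - 430*A (w(A) = (A² - 430*A) + (0³ - 50) = (A² - 430*A) + (0 - 50) = (A² - 430*A) - 50 = -50 + A² - 430*A)
1/(w(C(f(0, 6))) + 754543) = 1/((-50 + (-12 + 3*(-6 + 0)²)² - 430*(-12 + 3*(-6 + 0)²)) + 754543) = 1/((-50 + (-12 + 3*(-6)²)² - 430*(-12 + 3*(-6)²)) + 754543) = 1/((-50 + (-12 + 3*36)² - 430*(-12 + 3*36)) + 754543) = 1/((-50 + (-12 + 108)² - 430*(-12 + 108)) + 754543) = 1/((-50 + 96² - 430*96) + 754543) = 1/((-50 + 9216 - 41280) + 754543) = 1/(-32114 + 754543) = 1/722429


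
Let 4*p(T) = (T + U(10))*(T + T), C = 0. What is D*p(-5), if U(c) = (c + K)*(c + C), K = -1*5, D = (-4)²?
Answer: -1800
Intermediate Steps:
D = 16
K = -5
U(c) = c*(-5 + c) (U(c) = (c - 5)*(c + 0) = (-5 + c)*c = c*(-5 + c))
p(T) = T*(50 + T)/2 (p(T) = ((T + 10*(-5 + 10))*(T + T))/4 = ((T + 10*5)*(2*T))/4 = ((T + 50)*(2*T))/4 = ((50 + T)*(2*T))/4 = (2*T*(50 + T))/4 = T*(50 + T)/2)
D*p(-5) = 16*((½)*(-5)*(50 - 5)) = 16*((½)*(-5)*45) = 16*(-225/2) = -1800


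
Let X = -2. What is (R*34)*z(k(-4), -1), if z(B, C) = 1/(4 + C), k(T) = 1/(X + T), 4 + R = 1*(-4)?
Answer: -272/3 ≈ -90.667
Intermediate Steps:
R = -8 (R = -4 + 1*(-4) = -4 - 4 = -8)
k(T) = 1/(-2 + T)
(R*34)*z(k(-4), -1) = (-8*34)/(4 - 1) = -272/3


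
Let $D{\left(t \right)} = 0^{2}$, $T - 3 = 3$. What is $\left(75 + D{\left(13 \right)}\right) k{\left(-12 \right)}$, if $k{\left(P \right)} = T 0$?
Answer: $0$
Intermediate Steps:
$T = 6$ ($T = 3 + 3 = 6$)
$k{\left(P \right)} = 0$ ($k{\left(P \right)} = 6 \cdot 0 = 0$)
$D{\left(t \right)} = 0$
$\left(75 + D{\left(13 \right)}\right) k{\left(-12 \right)} = \left(75 + 0\right) 0 = 75 \cdot 0 = 0$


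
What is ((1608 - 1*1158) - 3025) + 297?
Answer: -2278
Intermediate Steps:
((1608 - 1*1158) - 3025) + 297 = ((1608 - 1158) - 3025) + 297 = (450 - 3025) + 297 = -2575 + 297 = -2278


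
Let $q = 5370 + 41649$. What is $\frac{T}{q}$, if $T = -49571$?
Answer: $- \frac{49571}{47019} \approx -1.0543$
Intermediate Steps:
$q = 47019$
$\frac{T}{q} = - \frac{49571}{47019}$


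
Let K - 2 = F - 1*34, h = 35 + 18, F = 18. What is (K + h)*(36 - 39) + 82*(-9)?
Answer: -855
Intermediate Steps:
h = 53
K = -14 (K = 2 + (18 - 1*34) = 2 + (18 - 34) = 2 - 16 = -14)
(K + h)*(36 - 39) + 82*(-9) = (-14 + 53)*(36 - 39) + 82*(-9) = 39*(-3) - 738 = -117 - 738 = -855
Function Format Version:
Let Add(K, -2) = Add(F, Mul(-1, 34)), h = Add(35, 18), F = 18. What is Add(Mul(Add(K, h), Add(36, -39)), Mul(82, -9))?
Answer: -855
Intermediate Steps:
h = 53
K = -14 (K = Add(2, Add(18, Mul(-1, 34))) = Add(2, Add(18, -34)) = Add(2, -16) = -14)
Add(Mul(Add(K, h), Add(36, -39)), Mul(82, -9)) = Add(Mul(Add(-14, 53), Add(36, -39)), Mul(82, -9)) = Add(Mul(39, -3), -738) = Add(-117, -738) = -855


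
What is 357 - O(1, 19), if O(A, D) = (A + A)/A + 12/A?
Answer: 343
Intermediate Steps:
O(A, D) = 2 + 12/A (O(A, D) = (2*A)/A + 12/A = 2 + 12/A)
357 - O(1, 19) = 357 - (2 + 12/1) = 357 - (2 + 12*1) = 357 - (2 + 12) = 357 - 1*14 = 357 - 14 = 343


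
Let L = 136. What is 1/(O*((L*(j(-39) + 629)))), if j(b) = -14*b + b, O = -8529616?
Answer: -1/1317791553536 ≈ -7.5885e-13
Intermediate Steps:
j(b) = -13*b
1/(O*((L*(j(-39) + 629)))) = 1/((-8529616)*((136*(-13*(-39) + 629)))) = -1/(136*(507 + 629))/8529616 = -1/(8529616*(136*1136)) = -1/8529616/154496 = -1/8529616*1/154496 = -1/1317791553536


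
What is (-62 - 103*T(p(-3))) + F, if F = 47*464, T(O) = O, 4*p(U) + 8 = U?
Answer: 88117/4 ≈ 22029.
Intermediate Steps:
p(U) = -2 + U/4
F = 21808
(-62 - 103*T(p(-3))) + F = (-62 - 103*(-2 + (1/4)*(-3))) + 21808 = (-62 - 103*(-2 - 3/4)) + 21808 = (-62 - 103*(-11/4)) + 21808 = (-62 + 1133/4) + 21808 = 885/4 + 21808 = 88117/4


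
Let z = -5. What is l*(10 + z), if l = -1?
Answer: -5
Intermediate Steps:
l*(10 + z) = -(10 - 5) = -1*5 = -5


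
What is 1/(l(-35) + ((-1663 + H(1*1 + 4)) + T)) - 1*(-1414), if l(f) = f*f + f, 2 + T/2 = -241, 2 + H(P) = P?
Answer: 1351783/956 ≈ 1414.0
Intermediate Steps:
H(P) = -2 + P
T = -486 (T = -4 + 2*(-241) = -4 - 482 = -486)
l(f) = f + f² (l(f) = f² + f = f + f²)
1/(l(-35) + ((-1663 + H(1*1 + 4)) + T)) - 1*(-1414) = 1/(-35*(1 - 35) + ((-1663 + (-2 + (1*1 + 4))) - 486)) - 1*(-1414) = 1/(-35*(-34) + ((-1663 + (-2 + (1 + 4))) - 486)) + 1414 = 1/(1190 + ((-1663 + (-2 + 5)) - 486)) + 1414 = 1/(1190 + ((-1663 + 3) - 486)) + 1414 = 1/(1190 + (-1660 - 486)) + 1414 = 1/(1190 - 2146) + 1414 = 1/(-956) + 1414 = -1/956 + 1414 = 1351783/956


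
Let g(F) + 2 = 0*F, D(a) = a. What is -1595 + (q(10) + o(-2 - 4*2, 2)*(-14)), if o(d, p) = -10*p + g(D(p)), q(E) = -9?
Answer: -1296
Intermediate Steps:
g(F) = -2 (g(F) = -2 + 0*F = -2 + 0 = -2)
o(d, p) = -2 - 10*p (o(d, p) = -10*p - 2 = -2 - 10*p)
-1595 + (q(10) + o(-2 - 4*2, 2)*(-14)) = -1595 + (-9 + (-2 - 10*2)*(-14)) = -1595 + (-9 + (-2 - 20)*(-14)) = -1595 + (-9 - 22*(-14)) = -1595 + (-9 + 308) = -1595 + 299 = -1296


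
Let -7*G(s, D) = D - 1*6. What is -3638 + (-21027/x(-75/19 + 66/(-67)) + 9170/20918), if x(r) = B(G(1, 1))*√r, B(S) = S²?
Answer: -38045257/10459 + 49063*I*√7993167/7475 ≈ -3637.6 + 18557.0*I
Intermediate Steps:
G(s, D) = 6/7 - D/7 (G(s, D) = -(D - 1*6)/7 = -(D - 6)/7 = -(-6 + D)/7 = 6/7 - D/7)
x(r) = 25*√r/49 (x(r) = (6/7 - ⅐*1)²*√r = (6/7 - ⅐)²*√r = (5/7)²*√r = 25*√r/49)
-3638 + (-21027/x(-75/19 + 66/(-67)) + 9170/20918) = -3638 + (-21027*49/(25*√(-75/19 + 66/(-67))) + 9170/20918) = -3638 + (-21027*49/(25*√(-75*1/19 + 66*(-1/67))) + 9170*(1/20918)) = -3638 + (-21027*49/(25*√(-75/19 - 66/67)) + 4585/10459) = -3638 + (-21027*(-7*I*√7993167/22425) + 4585/10459) = -3638 + (-(-49063)*I*√7993167/7475 + 4585/10459) = -3638 + (49063*I*√7993167/7475 + 4585/10459) = -3638 + (4585/10459 + 49063*I*√7993167/7475) = -38045257/10459 + 49063*I*√7993167/7475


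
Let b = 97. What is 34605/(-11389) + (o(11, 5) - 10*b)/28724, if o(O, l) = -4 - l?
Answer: -1005143851/327137636 ≈ -3.0725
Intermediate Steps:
34605/(-11389) + (o(11, 5) - 10*b)/28724 = 34605/(-11389) + ((-4 - 1*5) - 10*97)/28724 = 34605*(-1/11389) + ((-4 - 5) - 970)*(1/28724) = -34605/11389 + (-9 - 970)*(1/28724) = -34605/11389 - 979*1/28724 = -34605/11389 - 979/28724 = -1005143851/327137636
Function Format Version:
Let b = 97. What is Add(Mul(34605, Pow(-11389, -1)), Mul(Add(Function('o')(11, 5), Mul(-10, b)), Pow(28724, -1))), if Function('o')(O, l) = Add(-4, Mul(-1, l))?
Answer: Rational(-1005143851, 327137636) ≈ -3.0725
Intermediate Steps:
Add(Mul(34605, Pow(-11389, -1)), Mul(Add(Function('o')(11, 5), Mul(-10, b)), Pow(28724, -1))) = Add(Mul(34605, Pow(-11389, -1)), Mul(Add(Add(-4, Mul(-1, 5)), Mul(-10, 97)), Pow(28724, -1))) = Add(Mul(34605, Rational(-1, 11389)), Mul(Add(Add(-4, -5), -970), Rational(1, 28724))) = Add(Rational(-34605, 11389), Mul(Add(-9, -970), Rational(1, 28724))) = Add(Rational(-34605, 11389), Mul(-979, Rational(1, 28724))) = Add(Rational(-34605, 11389), Rational(-979, 28724)) = Rational(-1005143851, 327137636)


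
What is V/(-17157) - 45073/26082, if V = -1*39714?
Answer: 12500147/21308994 ≈ 0.58661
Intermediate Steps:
V = -39714
V/(-17157) - 45073/26082 = -39714/(-17157) - 45073/26082 = -39714*(-1/17157) - 45073*1/26082 = 13238/5719 - 6439/3726 = 12500147/21308994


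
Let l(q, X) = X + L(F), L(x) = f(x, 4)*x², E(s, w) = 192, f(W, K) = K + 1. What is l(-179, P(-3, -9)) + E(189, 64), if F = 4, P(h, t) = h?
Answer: 269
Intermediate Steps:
f(W, K) = 1 + K
L(x) = 5*x² (L(x) = (1 + 4)*x² = 5*x²)
l(q, X) = 80 + X (l(q, X) = X + 5*4² = X + 5*16 = X + 80 = 80 + X)
l(-179, P(-3, -9)) + E(189, 64) = (80 - 3) + 192 = 77 + 192 = 269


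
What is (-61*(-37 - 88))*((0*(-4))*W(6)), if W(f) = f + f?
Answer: 0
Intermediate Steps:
W(f) = 2*f
(-61*(-37 - 88))*((0*(-4))*W(6)) = (-61*(-37 - 88))*((0*(-4))*(2*6)) = (-61*(-125))*(0*12) = 7625*0 = 0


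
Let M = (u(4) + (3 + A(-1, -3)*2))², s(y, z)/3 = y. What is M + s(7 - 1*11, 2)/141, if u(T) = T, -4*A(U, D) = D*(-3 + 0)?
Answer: 1159/188 ≈ 6.1649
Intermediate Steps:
A(U, D) = 3*D/4 (A(U, D) = -D*(-3 + 0)/4 = -D*(-3)/4 = -(-3)*D/4 = 3*D/4)
s(y, z) = 3*y
M = 25/4 (M = (4 + (3 + ((¾)*(-3))*2))² = (4 + (3 - 9/4*2))² = (4 + (3 - 9/2))² = (4 - 3/2)² = (5/2)² = 25/4 ≈ 6.2500)
M + s(7 - 1*11, 2)/141 = 25/4 + (3*(7 - 1*11))/141 = 25/4 + (3*(7 - 11))*(1/141) = 25/4 + (3*(-4))*(1/141) = 25/4 - 12*1/141 = 25/4 - 4/47 = 1159/188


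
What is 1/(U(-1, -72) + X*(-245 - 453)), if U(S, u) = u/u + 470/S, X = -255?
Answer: 1/177521 ≈ 5.6331e-6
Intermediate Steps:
U(S, u) = 1 + 470/S
1/(U(-1, -72) + X*(-245 - 453)) = 1/((470 - 1)/(-1) - 255*(-245 - 453)) = 1/(-1*469 - 255*(-698)) = 1/(-469 + 177990) = 1/177521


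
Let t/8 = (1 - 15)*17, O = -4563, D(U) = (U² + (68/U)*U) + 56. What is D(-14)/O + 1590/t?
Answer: -3932225/4343976 ≈ -0.90521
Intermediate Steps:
D(U) = 124 + U² (D(U) = (U² + 68) + 56 = (68 + U²) + 56 = 124 + U²)
t = -1904 (t = 8*((1 - 15)*17) = 8*(-14*17) = 8*(-238) = -1904)
D(-14)/O + 1590/t = (124 + (-14)²)/(-4563) + 1590/(-1904) = (124 + 196)*(-1/4563) + 1590*(-1/1904) = 320*(-1/4563) - 795/952 = -320/4563 - 795/952 = -3932225/4343976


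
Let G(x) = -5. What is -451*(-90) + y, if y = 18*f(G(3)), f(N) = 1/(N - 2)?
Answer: 284112/7 ≈ 40587.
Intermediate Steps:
f(N) = 1/(-2 + N)
y = -18/7 (y = 18/(-2 - 5) = 18/(-7) = 18*(-⅐) = -18/7 ≈ -2.5714)
-451*(-90) + y = -451*(-90) - 18/7 = 40590 - 18/7 = 284112/7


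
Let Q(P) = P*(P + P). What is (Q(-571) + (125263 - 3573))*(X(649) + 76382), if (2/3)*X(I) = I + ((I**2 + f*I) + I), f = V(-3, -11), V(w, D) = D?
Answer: 541193159784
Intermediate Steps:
f = -11
Q(P) = 2*P**2 (Q(P) = P*(2*P) = 2*P**2)
X(I) = -27*I/2 + 3*I**2/2 (X(I) = 3*(I + ((I**2 - 11*I) + I))/2 = 3*(I + (I**2 - 10*I))/2 = 3*(I**2 - 9*I)/2 = -27*I/2 + 3*I**2/2)
(Q(-571) + (125263 - 3573))*(X(649) + 76382) = (2*(-571)**2 + (125263 - 3573))*((3/2)*649*(-9 + 649) + 76382) = (2*326041 + 121690)*((3/2)*649*640 + 76382) = (652082 + 121690)*(623040 + 76382) = 773772*699422 = 541193159784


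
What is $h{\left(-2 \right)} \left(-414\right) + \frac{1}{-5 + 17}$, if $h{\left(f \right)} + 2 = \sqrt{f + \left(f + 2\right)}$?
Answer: $\frac{9937}{12} - 414 i \sqrt{2} \approx 828.08 - 585.48 i$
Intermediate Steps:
$h{\left(f \right)} = -2 + \sqrt{2 + 2 f}$ ($h{\left(f \right)} = -2 + \sqrt{f + \left(f + 2\right)} = -2 + \sqrt{f + \left(2 + f\right)} = -2 + \sqrt{2 + 2 f}$)
$h{\left(-2 \right)} \left(-414\right) + \frac{1}{-5 + 17} = \left(-2 + \sqrt{2 + 2 \left(-2\right)}\right) \left(-414\right) + \frac{1}{-5 + 17} = \left(-2 + \sqrt{2 - 4}\right) \left(-414\right) + \frac{1}{12} = \left(-2 + \sqrt{-2}\right) \left(-414\right) + \frac{1}{12} = \left(-2 + i \sqrt{2}\right) \left(-414\right) + \frac{1}{12} = \left(828 - 414 i \sqrt{2}\right) + \frac{1}{12} = \frac{9937}{12} - 414 i \sqrt{2}$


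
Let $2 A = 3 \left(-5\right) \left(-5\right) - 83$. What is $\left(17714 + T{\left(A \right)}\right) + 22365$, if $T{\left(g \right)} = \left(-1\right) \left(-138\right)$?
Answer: $40217$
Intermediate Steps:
$A = -4$ ($A = \frac{3 \left(-5\right) \left(-5\right) - 83}{2} = \frac{\left(-15\right) \left(-5\right) - 83}{2} = \frac{75 - 83}{2} = \frac{1}{2} \left(-8\right) = -4$)
$T{\left(g \right)} = 138$
$\left(17714 + T{\left(A \right)}\right) + 22365 = \left(17714 + 138\right) + 22365 = 17852 + 22365 = 40217$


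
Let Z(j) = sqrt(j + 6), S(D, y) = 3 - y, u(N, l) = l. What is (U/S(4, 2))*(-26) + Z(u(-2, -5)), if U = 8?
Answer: -207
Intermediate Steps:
Z(j) = sqrt(6 + j)
(U/S(4, 2))*(-26) + Z(u(-2, -5)) = (8/(3 - 1*2))*(-26) + sqrt(6 - 5) = (8/(3 - 2))*(-26) + sqrt(1) = (8/1)*(-26) + 1 = (8*1)*(-26) + 1 = 8*(-26) + 1 = -208 + 1 = -207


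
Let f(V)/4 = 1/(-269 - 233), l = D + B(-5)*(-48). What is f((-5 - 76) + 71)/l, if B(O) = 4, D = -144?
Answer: 1/42168 ≈ 2.3715e-5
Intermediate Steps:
l = -336 (l = -144 + 4*(-48) = -144 - 192 = -336)
f(V) = -2/251 (f(V) = 4/(-269 - 233) = 4/(-502) = 4*(-1/502) = -2/251)
f((-5 - 76) + 71)/l = -2/251/(-336) = -2/251*(-1/336) = 1/42168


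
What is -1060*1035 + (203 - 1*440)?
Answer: -1097337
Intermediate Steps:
-1060*1035 + (203 - 1*440) = -1097100 + (203 - 440) = -1097100 - 237 = -1097337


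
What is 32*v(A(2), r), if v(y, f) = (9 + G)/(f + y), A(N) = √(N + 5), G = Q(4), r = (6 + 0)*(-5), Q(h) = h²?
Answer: -24000/893 - 800*√7/893 ≈ -29.246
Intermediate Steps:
r = -30 (r = 6*(-5) = -30)
G = 16 (G = 4² = 16)
A(N) = √(5 + N)
v(y, f) = 25/(f + y) (v(y, f) = (9 + 16)/(f + y) = 25/(f + y))
32*v(A(2), r) = 32*(25/(-30 + √(5 + 2))) = 32*(25/(-30 + √7)) = 800/(-30 + √7)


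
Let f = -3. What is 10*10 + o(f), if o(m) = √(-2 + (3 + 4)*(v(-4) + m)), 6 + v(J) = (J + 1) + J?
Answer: 100 + I*√114 ≈ 100.0 + 10.677*I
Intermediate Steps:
v(J) = -5 + 2*J (v(J) = -6 + ((J + 1) + J) = -6 + ((1 + J) + J) = -6 + (1 + 2*J) = -5 + 2*J)
o(m) = √(-93 + 7*m) (o(m) = √(-2 + (3 + 4)*((-5 + 2*(-4)) + m)) = √(-2 + 7*((-5 - 8) + m)) = √(-2 + 7*(-13 + m)) = √(-2 + (-91 + 7*m)) = √(-93 + 7*m))
10*10 + o(f) = 10*10 + √(-93 + 7*(-3)) = 100 + √(-93 - 21) = 100 + √(-114) = 100 + I*√114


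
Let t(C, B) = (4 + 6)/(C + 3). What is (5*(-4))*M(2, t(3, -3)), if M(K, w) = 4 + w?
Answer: -340/3 ≈ -113.33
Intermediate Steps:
t(C, B) = 10/(3 + C)
(5*(-4))*M(2, t(3, -3)) = (5*(-4))*(4 + 10/(3 + 3)) = -20*(4 + 10/6) = -20*(4 + 10*(1/6)) = -20*(4 + 5/3) = -20*17/3 = -340/3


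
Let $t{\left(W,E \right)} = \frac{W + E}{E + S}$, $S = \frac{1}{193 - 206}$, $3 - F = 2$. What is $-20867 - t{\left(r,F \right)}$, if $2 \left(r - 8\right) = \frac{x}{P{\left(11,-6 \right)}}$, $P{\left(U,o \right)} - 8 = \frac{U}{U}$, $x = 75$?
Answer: $- \frac{1503451}{72} \approx -20881.0$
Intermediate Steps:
$F = 1$ ($F = 3 - 2 = 1$)
$P{\left(U,o \right)} = 9$ ($P{\left(U,o \right)} = 8 + \frac{U}{U} = 8 + 1 = 9$)
$S = - \frac{1}{13}$ ($S = \frac{1}{-13} = - \frac{1}{13} \approx -0.076923$)
$r = \frac{73}{6}$ ($r = 8 + \frac{75 \cdot \frac{1}{9}}{2} = 8 + \frac{1}{2} \cdot \frac{25}{3} = 8 + \frac{25}{6} = \frac{73}{6} \approx 12.167$)
$t{\left(W,E \right)} = \frac{E + W}{- \frac{1}{13} + E}$ ($t{\left(W,E \right)} = \frac{W + E}{E - \frac{1}{13}} = \frac{E + W}{- \frac{1}{13} + E}$)
$-20867 - t{\left(r,F \right)} = -20867 - \frac{13 \left(1 + \frac{73}{6}\right)}{-1 + 13 \cdot 1} = -20867 - 13 \frac{1}{-1 + 13} \cdot \frac{79}{6} = -20867 - 13 \cdot \frac{1}{12} \cdot \frac{79}{6} = -20867 - \frac{1027}{72} = - \frac{1503451}{72}$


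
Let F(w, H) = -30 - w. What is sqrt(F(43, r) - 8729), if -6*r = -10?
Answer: 3*I*sqrt(978) ≈ 93.819*I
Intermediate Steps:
r = 5/3 (r = -1/6*(-10) = 5/3 ≈ 1.6667)
sqrt(F(43, r) - 8729) = sqrt((-30 - 1*43) - 8729) = sqrt((-30 - 43) - 8729) = sqrt(-73 - 8729) = sqrt(-8802) = 3*I*sqrt(978)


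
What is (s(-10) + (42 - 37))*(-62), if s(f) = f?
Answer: 310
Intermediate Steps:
(s(-10) + (42 - 37))*(-62) = (-10 + (42 - 37))*(-62) = (-10 + 5)*(-62) = -5*(-62) = 310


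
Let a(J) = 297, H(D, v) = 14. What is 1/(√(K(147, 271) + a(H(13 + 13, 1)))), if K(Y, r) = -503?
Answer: -I*√206/206 ≈ -0.069673*I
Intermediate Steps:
1/(√(K(147, 271) + a(H(13 + 13, 1)))) = 1/(√(-503 + 297)) = 1/(√(-206)) = 1/(I*√206) = -I*√206/206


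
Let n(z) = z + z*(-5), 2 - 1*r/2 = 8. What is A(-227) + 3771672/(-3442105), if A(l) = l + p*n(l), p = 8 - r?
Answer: 61723497293/3442105 ≈ 17932.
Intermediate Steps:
r = -12 (r = 4 - 2*8 = 4 - 16 = -12)
n(z) = -4*z (n(z) = z - 5*z = -4*z)
p = 20 (p = 8 - 1*(-12) = 8 + 12 = 20)
A(l) = -79*l (A(l) = l + 20*(-4*l) = l - 80*l = -79*l)
A(-227) + 3771672/(-3442105) = -79*(-227) + 3771672/(-3442105) = 17933 + 3771672*(-1/3442105) = 17933 - 3771672/3442105 = 61723497293/3442105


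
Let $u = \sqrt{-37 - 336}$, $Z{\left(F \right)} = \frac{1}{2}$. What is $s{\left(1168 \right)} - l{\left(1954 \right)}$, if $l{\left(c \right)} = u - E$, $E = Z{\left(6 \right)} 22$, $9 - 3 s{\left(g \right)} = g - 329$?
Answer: $- \frac{797}{3} - i \sqrt{373} \approx -265.67 - 19.313 i$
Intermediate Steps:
$Z{\left(F \right)} = \frac{1}{2}$
$s{\left(g \right)} = \frac{338}{3} - \frac{g}{3}$ ($s{\left(g \right)} = 3 - \frac{g - 329}{3} = 3 - \frac{-329 + g}{3} = 3 - \left(- \frac{329}{3} + \frac{g}{3}\right) = \frac{338}{3} - \frac{g}{3}$)
$u = i \sqrt{373}$ ($u = \sqrt{-373} = i \sqrt{373} \approx 19.313 i$)
$E = 11$ ($E = \frac{1}{2} \cdot 22 = 11$)
$l{\left(c \right)} = -11 + i \sqrt{373}$ ($l{\left(c \right)} = i \sqrt{373} - 11 = -11 + i \sqrt{373}$)
$s{\left(1168 \right)} - l{\left(1954 \right)} = \left(\frac{338}{3} - \frac{1168}{3}\right) - \left(-11 + i \sqrt{373}\right) = \left(\frac{338}{3} - \frac{1168}{3}\right) + \left(11 - i \sqrt{373}\right) = - \frac{830}{3} + \left(11 - i \sqrt{373}\right) = - \frac{797}{3} - i \sqrt{373}$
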